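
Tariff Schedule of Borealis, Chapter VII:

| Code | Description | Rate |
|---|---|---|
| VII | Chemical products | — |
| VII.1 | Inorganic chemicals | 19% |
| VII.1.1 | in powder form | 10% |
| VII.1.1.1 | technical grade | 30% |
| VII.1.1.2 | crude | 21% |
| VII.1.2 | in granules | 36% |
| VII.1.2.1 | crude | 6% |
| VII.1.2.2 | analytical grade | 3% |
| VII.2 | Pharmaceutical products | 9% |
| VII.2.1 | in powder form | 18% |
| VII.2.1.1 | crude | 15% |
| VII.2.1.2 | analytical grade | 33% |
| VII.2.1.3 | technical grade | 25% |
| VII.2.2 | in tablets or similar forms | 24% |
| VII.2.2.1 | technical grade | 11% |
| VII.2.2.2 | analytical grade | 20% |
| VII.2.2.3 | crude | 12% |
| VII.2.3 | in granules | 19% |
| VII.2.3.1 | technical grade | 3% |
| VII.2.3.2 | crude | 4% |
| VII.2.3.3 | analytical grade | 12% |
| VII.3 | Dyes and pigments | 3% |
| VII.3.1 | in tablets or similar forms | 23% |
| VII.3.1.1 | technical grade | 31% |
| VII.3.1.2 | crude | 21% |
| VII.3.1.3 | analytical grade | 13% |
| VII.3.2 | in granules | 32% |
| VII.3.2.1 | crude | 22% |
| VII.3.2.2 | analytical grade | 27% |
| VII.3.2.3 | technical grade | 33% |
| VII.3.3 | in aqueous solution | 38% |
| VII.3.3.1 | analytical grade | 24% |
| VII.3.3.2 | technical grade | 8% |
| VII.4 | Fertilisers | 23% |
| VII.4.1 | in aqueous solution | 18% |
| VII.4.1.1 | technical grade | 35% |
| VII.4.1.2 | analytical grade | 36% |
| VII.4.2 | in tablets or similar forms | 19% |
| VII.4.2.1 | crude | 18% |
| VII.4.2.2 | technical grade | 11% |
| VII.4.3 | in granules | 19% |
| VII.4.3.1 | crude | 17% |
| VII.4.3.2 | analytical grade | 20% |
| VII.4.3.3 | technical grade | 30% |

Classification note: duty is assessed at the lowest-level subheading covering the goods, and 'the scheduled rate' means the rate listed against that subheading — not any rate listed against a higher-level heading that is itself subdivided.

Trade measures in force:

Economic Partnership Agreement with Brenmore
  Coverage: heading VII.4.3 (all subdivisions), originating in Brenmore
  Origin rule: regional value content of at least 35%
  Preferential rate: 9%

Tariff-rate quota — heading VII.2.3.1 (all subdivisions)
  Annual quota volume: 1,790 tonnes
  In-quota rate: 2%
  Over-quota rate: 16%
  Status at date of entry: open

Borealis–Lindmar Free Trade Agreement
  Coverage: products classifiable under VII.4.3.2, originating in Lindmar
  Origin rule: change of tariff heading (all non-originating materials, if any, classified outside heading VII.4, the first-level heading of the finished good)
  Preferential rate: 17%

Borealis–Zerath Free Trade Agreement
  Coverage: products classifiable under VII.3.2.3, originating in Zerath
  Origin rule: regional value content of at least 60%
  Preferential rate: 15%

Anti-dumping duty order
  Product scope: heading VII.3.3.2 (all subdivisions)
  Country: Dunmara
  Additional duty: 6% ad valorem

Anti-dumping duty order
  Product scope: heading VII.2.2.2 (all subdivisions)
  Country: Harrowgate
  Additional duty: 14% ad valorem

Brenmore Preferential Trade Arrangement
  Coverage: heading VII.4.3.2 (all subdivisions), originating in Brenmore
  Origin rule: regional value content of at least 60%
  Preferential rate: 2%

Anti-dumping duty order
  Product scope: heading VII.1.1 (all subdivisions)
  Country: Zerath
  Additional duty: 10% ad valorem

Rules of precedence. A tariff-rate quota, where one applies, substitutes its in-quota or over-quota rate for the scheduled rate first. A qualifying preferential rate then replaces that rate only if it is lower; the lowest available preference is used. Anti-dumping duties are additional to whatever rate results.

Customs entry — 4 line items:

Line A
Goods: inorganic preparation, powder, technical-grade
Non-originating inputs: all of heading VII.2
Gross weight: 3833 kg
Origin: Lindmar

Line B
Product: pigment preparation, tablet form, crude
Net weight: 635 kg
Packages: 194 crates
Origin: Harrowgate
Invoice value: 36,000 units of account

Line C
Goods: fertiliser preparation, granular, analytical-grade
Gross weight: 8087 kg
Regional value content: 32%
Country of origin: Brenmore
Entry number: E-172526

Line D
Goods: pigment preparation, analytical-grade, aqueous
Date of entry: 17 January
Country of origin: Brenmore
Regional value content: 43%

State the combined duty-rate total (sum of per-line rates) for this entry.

95%

Line A: inorganic → VII.1; powder → VII.1.1; technical-grade → VII.1.1.1. Scheduled 30%. Lindmar agreement on VII.4.3.2: VII.1.1.1 not covered. → 30%.
Line B: pigment → VII.3; tablet form → VII.3.1; crude → VII.3.1.2. Scheduled 21%. No special measure applies. → 21%.
Line C: fertiliser → VII.4; granular → VII.4.3; analytical-grade → VII.4.3.2. Scheduled 20%. Brenmore agreement on VII.4.3: RVC < 35%; Brenmore agreement on VII.4.3.2: RVC < 60%. → 20%.
Line D: pigment → VII.3; aqueous → VII.3.3; analytical-grade → VII.3.3.1. Scheduled 24%. Brenmore agreement on VII.4.3: VII.3.3.1 not covered; Brenmore agreement on VII.4.3.2: VII.3.3.1 not covered. → 24%.
Sum: 30% + 21% + 20% + 24% = 95%.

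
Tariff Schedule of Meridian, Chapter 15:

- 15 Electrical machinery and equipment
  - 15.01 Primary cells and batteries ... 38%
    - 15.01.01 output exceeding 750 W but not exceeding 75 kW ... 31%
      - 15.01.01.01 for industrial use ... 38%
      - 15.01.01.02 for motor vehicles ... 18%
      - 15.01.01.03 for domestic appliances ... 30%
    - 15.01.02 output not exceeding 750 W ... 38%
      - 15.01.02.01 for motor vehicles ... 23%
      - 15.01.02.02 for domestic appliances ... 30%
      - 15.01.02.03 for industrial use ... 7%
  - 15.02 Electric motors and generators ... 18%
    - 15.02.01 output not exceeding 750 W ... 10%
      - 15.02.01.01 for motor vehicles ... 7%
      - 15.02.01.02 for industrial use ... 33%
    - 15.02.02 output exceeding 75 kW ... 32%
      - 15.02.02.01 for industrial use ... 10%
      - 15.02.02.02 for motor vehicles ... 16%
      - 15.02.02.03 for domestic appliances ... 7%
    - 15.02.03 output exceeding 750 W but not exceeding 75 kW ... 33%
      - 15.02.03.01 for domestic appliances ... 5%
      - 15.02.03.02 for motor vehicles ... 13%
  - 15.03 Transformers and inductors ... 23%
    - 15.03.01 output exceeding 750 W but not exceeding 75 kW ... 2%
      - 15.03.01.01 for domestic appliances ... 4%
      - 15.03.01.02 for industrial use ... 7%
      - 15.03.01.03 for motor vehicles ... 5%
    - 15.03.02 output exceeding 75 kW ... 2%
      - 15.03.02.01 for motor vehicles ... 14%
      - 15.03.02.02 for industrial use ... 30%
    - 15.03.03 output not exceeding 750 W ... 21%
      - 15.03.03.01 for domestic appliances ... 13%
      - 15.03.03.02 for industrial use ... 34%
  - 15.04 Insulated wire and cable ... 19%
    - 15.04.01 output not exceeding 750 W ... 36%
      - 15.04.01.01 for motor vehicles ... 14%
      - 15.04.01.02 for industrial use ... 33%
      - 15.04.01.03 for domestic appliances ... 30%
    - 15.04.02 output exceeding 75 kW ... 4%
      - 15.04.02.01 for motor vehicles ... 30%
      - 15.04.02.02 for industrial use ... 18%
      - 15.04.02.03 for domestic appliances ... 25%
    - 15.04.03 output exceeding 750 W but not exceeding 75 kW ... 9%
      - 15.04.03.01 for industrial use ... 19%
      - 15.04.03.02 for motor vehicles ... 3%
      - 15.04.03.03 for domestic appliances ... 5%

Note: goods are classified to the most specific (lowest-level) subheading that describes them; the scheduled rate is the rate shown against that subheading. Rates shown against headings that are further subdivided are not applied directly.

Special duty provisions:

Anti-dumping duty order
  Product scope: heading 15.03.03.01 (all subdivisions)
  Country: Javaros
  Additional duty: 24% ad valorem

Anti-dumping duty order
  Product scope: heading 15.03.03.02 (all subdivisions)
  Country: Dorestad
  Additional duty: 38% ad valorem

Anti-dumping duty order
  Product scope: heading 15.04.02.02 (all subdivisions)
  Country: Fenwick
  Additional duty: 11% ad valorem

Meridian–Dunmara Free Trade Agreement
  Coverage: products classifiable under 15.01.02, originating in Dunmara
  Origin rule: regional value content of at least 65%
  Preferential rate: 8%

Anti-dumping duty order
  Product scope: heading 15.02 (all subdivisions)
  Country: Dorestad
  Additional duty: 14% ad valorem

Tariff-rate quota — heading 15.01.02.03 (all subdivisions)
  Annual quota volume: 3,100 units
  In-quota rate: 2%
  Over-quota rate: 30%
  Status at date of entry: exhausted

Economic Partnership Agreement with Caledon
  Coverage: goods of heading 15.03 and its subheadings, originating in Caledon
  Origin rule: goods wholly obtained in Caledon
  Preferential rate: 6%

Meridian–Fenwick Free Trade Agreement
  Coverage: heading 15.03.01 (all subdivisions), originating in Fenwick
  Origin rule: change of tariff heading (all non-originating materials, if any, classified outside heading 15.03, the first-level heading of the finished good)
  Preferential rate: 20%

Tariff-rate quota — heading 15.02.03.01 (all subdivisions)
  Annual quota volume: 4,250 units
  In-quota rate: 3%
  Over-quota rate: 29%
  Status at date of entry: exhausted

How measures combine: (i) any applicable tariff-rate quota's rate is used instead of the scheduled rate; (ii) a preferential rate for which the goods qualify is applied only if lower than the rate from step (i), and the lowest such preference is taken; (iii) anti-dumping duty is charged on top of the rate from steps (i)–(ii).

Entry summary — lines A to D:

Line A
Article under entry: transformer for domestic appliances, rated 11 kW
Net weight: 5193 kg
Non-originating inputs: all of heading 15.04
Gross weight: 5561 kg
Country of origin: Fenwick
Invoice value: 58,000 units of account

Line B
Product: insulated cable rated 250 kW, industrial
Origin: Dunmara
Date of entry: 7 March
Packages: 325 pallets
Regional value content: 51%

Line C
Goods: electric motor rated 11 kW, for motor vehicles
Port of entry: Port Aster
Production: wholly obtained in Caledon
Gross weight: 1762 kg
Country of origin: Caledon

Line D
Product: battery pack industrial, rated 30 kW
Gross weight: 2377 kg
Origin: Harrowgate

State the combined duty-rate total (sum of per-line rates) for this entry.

Line A: transformer → 15.03; rated 11 kW → 15.03.01; for domestic appliances → 15.03.01.01. Scheduled 4%. Fenwick agreement on 15.03.01: CTH met → 20% available; preference 20% not lower than 4% → no reduction. → 4%.
Line B: insulated cable → 15.04; rated 250 kW → 15.04.02; industrial → 15.04.02.02. Scheduled 18%. Dunmara agreement on 15.01.02: 15.04.02.02 not covered. → 18%.
Line C: electric motor → 15.02; rated 11 kW → 15.02.03; for motor vehicles → 15.02.03.02. Scheduled 13%. Caledon agreement on 15.03: 15.02.03.02 not covered. → 13%.
Line D: battery pack → 15.01; rated 30 kW → 15.01.01; industrial → 15.01.01.01. Scheduled 38%. No special measure applies. → 38%.
Sum: 4% + 18% + 13% + 38% = 73%.

73%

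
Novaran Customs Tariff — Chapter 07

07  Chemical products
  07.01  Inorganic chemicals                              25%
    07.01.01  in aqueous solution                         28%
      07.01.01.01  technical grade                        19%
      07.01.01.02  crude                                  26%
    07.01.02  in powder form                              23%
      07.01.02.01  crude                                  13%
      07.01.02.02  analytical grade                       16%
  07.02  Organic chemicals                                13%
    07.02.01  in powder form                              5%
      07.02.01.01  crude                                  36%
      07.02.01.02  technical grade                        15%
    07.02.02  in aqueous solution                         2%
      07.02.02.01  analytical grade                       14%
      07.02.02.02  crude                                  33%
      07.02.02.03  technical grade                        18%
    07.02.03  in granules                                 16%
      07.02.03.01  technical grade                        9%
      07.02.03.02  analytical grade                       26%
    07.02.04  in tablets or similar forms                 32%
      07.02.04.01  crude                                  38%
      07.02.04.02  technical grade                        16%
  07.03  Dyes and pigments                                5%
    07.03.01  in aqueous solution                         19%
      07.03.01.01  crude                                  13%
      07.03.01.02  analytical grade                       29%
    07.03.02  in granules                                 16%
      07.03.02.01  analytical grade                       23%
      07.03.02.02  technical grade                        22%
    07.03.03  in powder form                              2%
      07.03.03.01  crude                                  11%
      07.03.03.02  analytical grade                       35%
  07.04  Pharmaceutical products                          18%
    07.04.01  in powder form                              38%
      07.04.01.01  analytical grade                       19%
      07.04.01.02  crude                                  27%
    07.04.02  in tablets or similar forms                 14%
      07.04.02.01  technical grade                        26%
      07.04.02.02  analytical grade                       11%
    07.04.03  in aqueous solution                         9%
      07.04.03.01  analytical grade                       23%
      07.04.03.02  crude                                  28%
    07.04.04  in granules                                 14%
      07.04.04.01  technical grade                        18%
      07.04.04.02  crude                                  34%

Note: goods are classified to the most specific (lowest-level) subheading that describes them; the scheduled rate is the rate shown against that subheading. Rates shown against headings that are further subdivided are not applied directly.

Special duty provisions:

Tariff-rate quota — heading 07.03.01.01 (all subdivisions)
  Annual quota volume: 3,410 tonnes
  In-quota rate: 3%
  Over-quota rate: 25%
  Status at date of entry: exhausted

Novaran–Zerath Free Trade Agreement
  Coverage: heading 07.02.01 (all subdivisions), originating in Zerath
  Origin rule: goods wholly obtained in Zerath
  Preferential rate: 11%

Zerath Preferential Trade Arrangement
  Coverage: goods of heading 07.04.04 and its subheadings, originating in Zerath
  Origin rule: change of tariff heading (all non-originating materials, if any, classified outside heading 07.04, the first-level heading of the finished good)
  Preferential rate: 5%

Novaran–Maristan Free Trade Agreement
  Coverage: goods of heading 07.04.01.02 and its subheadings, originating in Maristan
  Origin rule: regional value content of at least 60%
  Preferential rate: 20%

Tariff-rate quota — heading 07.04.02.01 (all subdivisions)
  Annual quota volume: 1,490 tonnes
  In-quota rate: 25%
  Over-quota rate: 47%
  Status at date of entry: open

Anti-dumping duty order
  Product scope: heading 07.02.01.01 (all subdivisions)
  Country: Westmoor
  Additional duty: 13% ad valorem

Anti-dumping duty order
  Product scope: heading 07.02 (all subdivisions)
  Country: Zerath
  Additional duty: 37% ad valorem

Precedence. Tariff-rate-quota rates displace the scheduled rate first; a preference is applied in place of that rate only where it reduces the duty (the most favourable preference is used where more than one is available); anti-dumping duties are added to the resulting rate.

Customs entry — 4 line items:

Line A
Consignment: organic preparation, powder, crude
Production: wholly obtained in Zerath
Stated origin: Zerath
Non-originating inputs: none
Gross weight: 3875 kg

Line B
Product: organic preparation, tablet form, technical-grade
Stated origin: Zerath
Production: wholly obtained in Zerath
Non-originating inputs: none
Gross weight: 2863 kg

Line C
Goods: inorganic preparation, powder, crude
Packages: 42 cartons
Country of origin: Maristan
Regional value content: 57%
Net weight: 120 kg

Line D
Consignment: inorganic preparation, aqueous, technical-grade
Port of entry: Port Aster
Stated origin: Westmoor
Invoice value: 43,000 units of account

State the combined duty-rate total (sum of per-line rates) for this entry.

Line A: organic → 07.02; powder → 07.02.01; crude → 07.02.01.01. Scheduled 36%. Zerath agreement on 07.02.01: wholly obtained → 11% available; Zerath agreement on 07.04.04: 07.02.01.01 not covered; preferential 11%; anti-dumping (Zerath, 07.02): +37%; total 11% + 37% = 48%. → 48%.
Line B: organic → 07.02; tablet form → 07.02.04; technical-grade → 07.02.04.02. Scheduled 16%. Zerath agreement on 07.02.01: 07.02.04.02 not covered; Zerath agreement on 07.04.04: 07.02.04.02 not covered; anti-dumping (Zerath, 07.02): +37%; total 16% + 37% = 53%. → 53%.
Line C: inorganic → 07.01; powder → 07.01.02; crude → 07.01.02.01. Scheduled 13%. Maristan agreement on 07.04.01.02: 07.01.02.01 not covered. → 13%.
Line D: inorganic → 07.01; aqueous → 07.01.01; technical-grade → 07.01.01.01. Scheduled 19%. No special measure applies. → 19%.
Sum: 48% + 53% + 13% + 19% = 133%.

133%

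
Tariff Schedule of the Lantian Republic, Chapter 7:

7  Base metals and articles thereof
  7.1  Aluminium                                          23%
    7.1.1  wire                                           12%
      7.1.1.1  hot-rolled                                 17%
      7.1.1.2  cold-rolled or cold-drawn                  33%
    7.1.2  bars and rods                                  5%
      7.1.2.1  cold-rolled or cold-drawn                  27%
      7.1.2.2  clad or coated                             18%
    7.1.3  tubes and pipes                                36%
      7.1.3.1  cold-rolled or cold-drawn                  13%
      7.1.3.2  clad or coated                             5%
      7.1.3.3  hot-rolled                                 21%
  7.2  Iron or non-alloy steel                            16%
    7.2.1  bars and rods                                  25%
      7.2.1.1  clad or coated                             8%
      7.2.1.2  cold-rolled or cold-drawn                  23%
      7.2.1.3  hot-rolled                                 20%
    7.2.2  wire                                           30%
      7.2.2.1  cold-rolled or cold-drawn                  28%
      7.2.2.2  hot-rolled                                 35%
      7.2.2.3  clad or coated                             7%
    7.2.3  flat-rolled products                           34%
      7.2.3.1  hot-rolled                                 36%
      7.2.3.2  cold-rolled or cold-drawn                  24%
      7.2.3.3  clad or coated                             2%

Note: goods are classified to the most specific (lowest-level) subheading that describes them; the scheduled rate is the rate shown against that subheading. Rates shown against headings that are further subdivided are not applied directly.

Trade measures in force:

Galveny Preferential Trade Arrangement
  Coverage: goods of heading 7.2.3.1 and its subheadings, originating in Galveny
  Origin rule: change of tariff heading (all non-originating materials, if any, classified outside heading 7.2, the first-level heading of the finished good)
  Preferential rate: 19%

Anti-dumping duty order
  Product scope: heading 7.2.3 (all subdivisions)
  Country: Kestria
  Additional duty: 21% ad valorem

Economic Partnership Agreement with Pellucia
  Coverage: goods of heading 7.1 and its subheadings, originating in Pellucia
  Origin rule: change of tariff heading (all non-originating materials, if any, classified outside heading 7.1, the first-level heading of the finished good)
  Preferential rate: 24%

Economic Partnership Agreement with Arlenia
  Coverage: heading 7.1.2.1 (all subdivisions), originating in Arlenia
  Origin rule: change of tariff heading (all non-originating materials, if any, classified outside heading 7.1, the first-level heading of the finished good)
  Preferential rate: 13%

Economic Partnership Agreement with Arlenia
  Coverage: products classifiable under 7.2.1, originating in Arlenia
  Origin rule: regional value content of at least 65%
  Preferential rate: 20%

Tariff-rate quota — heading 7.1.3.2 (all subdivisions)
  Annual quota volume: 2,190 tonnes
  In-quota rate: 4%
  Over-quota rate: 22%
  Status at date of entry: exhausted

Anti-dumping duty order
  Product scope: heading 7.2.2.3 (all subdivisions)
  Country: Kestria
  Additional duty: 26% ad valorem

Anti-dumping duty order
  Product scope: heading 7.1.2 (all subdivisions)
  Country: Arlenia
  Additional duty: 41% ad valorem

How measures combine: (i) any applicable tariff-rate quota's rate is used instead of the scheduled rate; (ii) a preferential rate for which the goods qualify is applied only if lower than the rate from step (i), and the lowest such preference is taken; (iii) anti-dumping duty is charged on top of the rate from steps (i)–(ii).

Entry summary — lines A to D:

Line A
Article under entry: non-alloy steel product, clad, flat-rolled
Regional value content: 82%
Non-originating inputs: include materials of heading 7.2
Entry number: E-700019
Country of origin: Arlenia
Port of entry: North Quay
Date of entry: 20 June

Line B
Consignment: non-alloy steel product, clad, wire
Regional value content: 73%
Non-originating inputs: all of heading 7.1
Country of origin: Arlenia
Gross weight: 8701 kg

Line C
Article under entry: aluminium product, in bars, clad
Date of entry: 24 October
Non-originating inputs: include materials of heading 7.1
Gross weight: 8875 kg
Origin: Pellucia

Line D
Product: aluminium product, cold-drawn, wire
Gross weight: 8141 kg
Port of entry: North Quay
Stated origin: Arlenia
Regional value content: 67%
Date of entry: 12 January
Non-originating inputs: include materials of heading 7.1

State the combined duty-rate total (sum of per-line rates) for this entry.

60%

Line A: non-alloy steel → 7.2; flat-rolled → 7.2.3; clad → 7.2.3.3. Scheduled 2%. Arlenia agreement on 7.1.2.1: 7.2.3.3 not covered; Arlenia agreement on 7.2.1: 7.2.3.3 not covered. → 2%.
Line B: non-alloy steel → 7.2; wire → 7.2.2; clad → 7.2.2.3. Scheduled 7%. Arlenia agreement on 7.1.2.1: 7.2.2.3 not covered; Arlenia agreement on 7.2.1: 7.2.2.3 not covered. → 7%.
Line C: aluminium → 7.1; in bars → 7.1.2; clad → 7.1.2.2. Scheduled 18%. Pellucia agreement on 7.1: CTH not met. → 18%.
Line D: aluminium → 7.1; wire → 7.1.1; cold-drawn → 7.1.1.2. Scheduled 33%. Arlenia agreement on 7.1.2.1: 7.1.1.2 not covered; Arlenia agreement on 7.2.1: 7.1.1.2 not covered. → 33%.
Sum: 2% + 7% + 18% + 33% = 60%.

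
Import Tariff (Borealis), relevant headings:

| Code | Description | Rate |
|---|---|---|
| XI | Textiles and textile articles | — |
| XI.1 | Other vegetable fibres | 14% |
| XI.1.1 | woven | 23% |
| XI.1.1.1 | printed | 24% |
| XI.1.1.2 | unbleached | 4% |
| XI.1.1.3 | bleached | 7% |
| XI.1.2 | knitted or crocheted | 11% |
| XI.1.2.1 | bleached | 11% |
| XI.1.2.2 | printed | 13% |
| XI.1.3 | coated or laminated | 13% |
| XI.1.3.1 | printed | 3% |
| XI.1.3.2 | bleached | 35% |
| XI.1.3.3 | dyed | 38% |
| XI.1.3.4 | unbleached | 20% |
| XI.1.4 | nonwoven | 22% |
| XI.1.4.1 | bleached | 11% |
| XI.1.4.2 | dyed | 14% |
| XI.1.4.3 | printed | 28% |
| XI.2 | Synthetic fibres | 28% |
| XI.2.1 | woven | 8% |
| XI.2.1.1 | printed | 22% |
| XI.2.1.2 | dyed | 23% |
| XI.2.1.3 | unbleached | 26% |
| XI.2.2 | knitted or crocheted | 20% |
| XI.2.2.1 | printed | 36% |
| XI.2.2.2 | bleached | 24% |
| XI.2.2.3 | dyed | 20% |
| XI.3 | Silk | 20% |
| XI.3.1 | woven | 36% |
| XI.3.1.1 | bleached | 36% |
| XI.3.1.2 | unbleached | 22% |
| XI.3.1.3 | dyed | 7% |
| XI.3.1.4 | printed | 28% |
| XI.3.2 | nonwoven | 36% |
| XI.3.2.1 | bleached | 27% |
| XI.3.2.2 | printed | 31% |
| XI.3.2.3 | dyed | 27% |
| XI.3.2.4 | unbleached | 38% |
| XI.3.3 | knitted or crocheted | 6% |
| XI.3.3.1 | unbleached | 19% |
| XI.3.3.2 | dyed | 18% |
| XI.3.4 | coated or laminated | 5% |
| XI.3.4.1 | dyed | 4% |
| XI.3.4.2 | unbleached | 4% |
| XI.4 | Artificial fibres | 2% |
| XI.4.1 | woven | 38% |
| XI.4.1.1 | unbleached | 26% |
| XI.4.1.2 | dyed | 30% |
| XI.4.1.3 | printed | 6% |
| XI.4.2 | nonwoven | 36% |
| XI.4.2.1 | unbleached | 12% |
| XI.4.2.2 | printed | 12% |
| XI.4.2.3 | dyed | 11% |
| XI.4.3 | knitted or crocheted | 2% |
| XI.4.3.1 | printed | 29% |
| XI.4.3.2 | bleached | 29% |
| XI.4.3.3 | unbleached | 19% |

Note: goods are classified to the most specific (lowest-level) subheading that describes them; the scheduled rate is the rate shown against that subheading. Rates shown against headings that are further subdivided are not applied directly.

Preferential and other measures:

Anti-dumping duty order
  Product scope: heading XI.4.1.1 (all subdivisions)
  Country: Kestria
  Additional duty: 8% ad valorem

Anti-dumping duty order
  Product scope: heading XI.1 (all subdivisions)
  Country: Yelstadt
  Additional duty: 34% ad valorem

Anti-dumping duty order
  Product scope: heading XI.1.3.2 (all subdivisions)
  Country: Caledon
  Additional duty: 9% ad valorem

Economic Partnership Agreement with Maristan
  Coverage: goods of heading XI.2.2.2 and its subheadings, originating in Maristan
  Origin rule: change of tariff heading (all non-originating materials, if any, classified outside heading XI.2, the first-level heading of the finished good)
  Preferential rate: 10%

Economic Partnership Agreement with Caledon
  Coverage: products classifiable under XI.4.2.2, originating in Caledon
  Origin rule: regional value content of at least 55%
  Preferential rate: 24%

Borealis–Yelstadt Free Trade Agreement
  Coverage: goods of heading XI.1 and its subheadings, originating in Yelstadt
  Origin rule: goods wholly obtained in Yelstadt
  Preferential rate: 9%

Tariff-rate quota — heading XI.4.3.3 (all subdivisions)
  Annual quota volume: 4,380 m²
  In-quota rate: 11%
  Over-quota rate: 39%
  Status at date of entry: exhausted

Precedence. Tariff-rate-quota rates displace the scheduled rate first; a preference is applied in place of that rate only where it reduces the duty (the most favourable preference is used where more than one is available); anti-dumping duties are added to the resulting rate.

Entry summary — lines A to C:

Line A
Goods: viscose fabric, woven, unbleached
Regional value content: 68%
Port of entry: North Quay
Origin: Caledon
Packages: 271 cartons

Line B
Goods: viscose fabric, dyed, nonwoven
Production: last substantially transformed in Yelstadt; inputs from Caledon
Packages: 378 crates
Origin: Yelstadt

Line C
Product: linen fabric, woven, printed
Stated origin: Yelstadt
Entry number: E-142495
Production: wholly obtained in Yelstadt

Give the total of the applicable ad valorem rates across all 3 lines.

80%

Line A: viscose → XI.4; woven → XI.4.1; unbleached → XI.4.1.1. Scheduled 26%. Caledon agreement on XI.4.2.2: XI.4.1.1 not covered. → 26%.
Line B: viscose → XI.4; nonwoven → XI.4.2; dyed → XI.4.2.3. Scheduled 11%. Yelstadt agreement on XI.1: XI.4.2.3 not covered. → 11%.
Line C: linen → XI.1; woven → XI.1.1; printed → XI.1.1.1. Scheduled 24%. Yelstadt agreement on XI.1: wholly obtained → 9% available; preferential 9%; anti-dumping (Yelstadt, XI.1): +34%; total 9% + 34% = 43%. → 43%.
Sum: 26% + 11% + 43% = 80%.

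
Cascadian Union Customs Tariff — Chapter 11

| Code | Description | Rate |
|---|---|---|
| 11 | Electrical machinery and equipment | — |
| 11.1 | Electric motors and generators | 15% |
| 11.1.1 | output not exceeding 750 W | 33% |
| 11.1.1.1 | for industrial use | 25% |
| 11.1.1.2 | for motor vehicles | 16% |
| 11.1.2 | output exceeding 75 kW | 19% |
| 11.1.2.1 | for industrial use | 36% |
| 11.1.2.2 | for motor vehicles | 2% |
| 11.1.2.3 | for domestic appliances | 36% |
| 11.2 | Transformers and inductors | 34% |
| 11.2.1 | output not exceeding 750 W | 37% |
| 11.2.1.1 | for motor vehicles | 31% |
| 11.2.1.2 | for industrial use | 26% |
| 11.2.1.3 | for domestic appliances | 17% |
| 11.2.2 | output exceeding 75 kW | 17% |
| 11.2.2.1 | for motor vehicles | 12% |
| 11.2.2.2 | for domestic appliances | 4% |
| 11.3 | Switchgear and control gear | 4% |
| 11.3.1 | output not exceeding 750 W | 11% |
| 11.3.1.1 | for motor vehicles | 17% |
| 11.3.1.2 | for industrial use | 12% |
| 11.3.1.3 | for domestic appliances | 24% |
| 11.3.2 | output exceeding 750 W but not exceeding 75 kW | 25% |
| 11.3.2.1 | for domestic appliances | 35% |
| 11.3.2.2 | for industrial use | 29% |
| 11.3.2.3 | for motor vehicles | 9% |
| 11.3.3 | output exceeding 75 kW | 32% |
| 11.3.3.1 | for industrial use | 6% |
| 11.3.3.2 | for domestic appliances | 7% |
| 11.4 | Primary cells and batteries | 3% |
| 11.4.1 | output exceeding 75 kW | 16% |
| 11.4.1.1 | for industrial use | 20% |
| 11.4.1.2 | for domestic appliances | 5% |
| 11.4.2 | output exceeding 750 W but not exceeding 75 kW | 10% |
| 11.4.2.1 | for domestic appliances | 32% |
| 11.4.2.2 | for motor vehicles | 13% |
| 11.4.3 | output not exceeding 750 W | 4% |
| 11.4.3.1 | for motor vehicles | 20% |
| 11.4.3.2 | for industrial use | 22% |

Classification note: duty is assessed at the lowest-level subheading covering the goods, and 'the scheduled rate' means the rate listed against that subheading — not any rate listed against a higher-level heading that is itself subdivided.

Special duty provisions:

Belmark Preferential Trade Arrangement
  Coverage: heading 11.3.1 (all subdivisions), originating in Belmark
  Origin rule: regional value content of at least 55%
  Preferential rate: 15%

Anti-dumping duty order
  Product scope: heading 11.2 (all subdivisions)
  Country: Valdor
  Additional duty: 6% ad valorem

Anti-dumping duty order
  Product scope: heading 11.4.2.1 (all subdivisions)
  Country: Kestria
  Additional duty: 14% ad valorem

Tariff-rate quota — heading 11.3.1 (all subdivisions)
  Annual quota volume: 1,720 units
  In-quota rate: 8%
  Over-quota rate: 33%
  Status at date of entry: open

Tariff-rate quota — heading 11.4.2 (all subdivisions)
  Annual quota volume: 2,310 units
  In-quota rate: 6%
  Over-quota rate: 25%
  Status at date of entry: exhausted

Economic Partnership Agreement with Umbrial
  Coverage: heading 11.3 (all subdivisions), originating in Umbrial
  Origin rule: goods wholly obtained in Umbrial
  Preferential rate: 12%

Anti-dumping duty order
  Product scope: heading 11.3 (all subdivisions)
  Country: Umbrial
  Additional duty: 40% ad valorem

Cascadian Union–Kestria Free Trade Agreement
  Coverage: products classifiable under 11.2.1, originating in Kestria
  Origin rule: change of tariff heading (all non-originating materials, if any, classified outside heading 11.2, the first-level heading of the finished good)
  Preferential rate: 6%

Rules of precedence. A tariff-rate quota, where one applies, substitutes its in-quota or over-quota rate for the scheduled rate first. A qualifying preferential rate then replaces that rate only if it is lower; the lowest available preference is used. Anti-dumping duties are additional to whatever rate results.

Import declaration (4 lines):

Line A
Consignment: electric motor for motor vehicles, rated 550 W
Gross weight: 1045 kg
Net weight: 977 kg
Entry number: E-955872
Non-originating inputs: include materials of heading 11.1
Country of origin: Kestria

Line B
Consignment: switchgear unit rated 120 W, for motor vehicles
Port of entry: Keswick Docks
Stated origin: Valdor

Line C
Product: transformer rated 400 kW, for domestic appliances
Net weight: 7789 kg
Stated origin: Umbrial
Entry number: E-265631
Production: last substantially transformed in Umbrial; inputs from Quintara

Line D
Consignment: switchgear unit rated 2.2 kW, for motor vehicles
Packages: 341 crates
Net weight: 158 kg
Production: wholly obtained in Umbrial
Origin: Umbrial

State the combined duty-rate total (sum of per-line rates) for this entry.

Line A: electric motor → 11.1; rated 550 W → 11.1.1; for motor vehicles → 11.1.1.2. Scheduled 16%. Kestria agreement on 11.2.1: 11.1.1.2 not covered. → 16%.
Line B: switchgear unit → 11.3; rated 120 W → 11.3.1; for motor vehicles → 11.3.1.1. Scheduled 17%. quota on 11.3.1 open → in-quota 8%. → 8%.
Line C: transformer → 11.2; rated 400 kW → 11.2.2; for domestic appliances → 11.2.2.2. Scheduled 4%. Umbrial agreement on 11.3: 11.2.2.2 not covered. → 4%.
Line D: switchgear unit → 11.3; rated 2.2 kW → 11.3.2; for motor vehicles → 11.3.2.3. Scheduled 9%. Umbrial agreement on 11.3: wholly obtained → 12% available; preference 12% not lower than 9% → no reduction; anti-dumping (Umbrial, 11.3): +40%; total 9% + 40% = 49%. → 49%.
Sum: 16% + 8% + 4% + 49% = 77%.

77%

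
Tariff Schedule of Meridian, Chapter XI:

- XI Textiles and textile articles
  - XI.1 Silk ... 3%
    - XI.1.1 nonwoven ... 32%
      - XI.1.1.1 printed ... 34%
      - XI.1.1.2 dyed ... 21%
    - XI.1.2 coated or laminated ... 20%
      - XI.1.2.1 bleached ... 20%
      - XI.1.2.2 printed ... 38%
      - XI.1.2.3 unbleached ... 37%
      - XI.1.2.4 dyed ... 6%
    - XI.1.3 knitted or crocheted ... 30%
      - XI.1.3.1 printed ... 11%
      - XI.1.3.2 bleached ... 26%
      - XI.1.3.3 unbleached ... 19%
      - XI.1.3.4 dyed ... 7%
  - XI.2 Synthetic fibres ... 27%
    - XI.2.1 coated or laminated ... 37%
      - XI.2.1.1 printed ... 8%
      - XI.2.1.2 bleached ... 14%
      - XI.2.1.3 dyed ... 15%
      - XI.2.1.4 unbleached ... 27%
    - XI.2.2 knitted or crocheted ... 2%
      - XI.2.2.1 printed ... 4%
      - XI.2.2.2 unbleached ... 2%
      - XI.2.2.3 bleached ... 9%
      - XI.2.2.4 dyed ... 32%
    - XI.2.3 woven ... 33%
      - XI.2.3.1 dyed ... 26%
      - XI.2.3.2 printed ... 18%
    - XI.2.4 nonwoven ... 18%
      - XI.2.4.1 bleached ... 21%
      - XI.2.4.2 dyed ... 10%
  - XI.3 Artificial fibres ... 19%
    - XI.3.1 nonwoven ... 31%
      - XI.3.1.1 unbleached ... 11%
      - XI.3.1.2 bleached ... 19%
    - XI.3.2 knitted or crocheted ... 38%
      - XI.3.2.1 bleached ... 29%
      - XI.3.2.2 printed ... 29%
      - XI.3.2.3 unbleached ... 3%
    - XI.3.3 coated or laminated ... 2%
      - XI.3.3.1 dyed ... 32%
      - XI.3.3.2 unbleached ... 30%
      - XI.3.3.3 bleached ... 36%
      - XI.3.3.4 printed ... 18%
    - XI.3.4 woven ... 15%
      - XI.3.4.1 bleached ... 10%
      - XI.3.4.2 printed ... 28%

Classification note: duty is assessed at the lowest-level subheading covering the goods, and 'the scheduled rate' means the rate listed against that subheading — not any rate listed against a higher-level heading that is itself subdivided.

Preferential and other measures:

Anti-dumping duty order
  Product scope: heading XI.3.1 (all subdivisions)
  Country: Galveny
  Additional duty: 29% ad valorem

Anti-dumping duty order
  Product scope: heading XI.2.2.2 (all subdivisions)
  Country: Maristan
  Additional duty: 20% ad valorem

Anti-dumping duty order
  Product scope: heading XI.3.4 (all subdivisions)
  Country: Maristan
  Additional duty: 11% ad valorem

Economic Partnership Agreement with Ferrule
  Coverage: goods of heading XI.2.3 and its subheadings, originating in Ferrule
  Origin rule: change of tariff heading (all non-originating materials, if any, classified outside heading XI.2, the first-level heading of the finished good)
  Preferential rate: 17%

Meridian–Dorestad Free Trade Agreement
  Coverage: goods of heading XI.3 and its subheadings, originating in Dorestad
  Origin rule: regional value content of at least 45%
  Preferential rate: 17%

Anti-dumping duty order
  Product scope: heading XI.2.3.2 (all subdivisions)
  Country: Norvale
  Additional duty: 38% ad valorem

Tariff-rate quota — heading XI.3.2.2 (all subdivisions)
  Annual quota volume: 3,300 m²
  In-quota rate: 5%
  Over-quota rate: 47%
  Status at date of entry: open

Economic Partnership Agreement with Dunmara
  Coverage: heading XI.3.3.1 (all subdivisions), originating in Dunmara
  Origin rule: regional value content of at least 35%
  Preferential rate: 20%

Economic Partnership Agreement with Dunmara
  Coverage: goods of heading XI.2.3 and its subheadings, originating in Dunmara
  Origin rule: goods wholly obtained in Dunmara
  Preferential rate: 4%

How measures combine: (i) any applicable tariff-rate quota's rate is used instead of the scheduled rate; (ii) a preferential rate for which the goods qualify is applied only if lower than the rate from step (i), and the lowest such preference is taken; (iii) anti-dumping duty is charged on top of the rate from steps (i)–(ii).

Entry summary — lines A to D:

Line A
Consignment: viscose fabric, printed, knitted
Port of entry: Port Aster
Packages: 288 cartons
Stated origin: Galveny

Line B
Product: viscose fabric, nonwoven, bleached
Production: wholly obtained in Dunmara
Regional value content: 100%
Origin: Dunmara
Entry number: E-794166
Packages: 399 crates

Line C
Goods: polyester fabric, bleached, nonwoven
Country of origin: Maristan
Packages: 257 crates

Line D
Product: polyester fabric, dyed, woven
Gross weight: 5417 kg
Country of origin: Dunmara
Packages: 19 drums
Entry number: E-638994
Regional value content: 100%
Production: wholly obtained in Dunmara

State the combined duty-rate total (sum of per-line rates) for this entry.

49%

Line A: viscose → XI.3; knitted → XI.3.2; printed → XI.3.2.2. Scheduled 29%. quota on XI.3.2.2 open → in-quota 5%. → 5%.
Line B: viscose → XI.3; nonwoven → XI.3.1; bleached → XI.3.1.2. Scheduled 19%. Dunmara agreement on XI.3.3.1: XI.3.1.2 not covered; Dunmara agreement on XI.2.3: XI.3.1.2 not covered. → 19%.
Line C: polyester → XI.2; nonwoven → XI.2.4; bleached → XI.2.4.1. Scheduled 21%. No special measure applies. → 21%.
Line D: polyester → XI.2; woven → XI.2.3; dyed → XI.2.3.1. Scheduled 26%. Dunmara agreement on XI.3.3.1: XI.2.3.1 not covered; Dunmara agreement on XI.2.3: wholly obtained → 4% available; preferential 4%. → 4%.
Sum: 5% + 19% + 21% + 4% = 49%.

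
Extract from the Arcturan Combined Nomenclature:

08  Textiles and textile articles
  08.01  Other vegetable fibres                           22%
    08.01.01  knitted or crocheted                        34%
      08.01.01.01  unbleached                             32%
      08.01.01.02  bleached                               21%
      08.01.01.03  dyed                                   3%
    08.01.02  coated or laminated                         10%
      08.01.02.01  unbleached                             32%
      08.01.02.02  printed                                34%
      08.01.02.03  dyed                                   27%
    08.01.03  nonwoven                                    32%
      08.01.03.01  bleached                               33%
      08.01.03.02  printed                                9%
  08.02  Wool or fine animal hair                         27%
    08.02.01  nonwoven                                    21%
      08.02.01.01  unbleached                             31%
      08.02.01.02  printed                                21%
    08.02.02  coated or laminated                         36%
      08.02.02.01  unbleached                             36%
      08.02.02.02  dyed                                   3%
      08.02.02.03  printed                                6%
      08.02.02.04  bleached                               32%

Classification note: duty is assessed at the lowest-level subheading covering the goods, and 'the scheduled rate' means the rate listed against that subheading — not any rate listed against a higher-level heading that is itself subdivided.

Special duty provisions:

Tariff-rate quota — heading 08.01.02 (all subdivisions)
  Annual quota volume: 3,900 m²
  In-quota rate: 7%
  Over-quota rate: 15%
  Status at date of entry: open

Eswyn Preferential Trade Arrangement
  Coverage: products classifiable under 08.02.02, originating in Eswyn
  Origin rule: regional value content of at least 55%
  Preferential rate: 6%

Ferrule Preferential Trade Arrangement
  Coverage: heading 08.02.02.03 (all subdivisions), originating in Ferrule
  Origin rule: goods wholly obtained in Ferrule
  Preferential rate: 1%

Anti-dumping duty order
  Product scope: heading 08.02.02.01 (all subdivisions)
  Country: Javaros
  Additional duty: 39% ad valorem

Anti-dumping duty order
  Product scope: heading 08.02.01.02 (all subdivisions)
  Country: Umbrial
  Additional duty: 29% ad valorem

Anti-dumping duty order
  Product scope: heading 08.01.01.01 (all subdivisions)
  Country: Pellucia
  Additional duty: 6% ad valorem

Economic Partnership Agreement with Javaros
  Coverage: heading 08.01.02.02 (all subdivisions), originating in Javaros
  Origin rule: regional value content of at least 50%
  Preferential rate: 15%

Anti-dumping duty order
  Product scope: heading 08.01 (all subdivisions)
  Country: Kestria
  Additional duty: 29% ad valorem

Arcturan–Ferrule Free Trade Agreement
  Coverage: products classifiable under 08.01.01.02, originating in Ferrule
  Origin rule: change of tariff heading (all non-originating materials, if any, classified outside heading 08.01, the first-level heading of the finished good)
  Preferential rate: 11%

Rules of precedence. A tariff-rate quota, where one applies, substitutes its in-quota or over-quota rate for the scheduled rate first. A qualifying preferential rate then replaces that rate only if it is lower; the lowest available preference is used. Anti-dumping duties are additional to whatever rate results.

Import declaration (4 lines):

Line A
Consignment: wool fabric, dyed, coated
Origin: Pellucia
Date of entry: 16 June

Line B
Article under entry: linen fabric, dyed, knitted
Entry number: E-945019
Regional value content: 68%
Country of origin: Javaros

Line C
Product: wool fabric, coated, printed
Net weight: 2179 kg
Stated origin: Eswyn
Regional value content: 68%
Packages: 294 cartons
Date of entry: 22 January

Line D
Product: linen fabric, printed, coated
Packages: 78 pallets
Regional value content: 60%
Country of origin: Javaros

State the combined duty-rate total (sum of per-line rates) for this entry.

Line A: wool → 08.02; coated → 08.02.02; dyed → 08.02.02.02. Scheduled 3%. No special measure applies. → 3%.
Line B: linen → 08.01; knitted → 08.01.01; dyed → 08.01.01.03. Scheduled 3%. Javaros agreement on 08.01.02.02: 08.01.01.03 not covered. → 3%.
Line C: wool → 08.02; coated → 08.02.02; printed → 08.02.02.03. Scheduled 6%. Eswyn agreement on 08.02.02: RVC ≥ 55% → 6% available; preference 6% not lower than 6% → no reduction. → 6%.
Line D: linen → 08.01; coated → 08.01.02; printed → 08.01.02.02. Scheduled 34%. quota on 08.01.02 open → in-quota 7%; Javaros agreement on 08.01.02.02: RVC ≥ 50% → 15% available; preference 15% not lower than 7% → no reduction. → 7%.
Sum: 3% + 3% + 6% + 7% = 19%.

19%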